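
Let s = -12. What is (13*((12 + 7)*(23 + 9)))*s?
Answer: -94848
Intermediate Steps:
(13*((12 + 7)*(23 + 9)))*s = (13*((12 + 7)*(23 + 9)))*(-12) = (13*(19*32))*(-12) = (13*608)*(-12) = 7904*(-12) = -94848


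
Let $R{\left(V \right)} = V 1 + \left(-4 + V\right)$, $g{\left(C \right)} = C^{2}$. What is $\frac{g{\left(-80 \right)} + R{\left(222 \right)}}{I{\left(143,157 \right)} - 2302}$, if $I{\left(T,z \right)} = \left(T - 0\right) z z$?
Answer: $\frac{72}{37079} \approx 0.0019418$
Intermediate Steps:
$I{\left(T,z \right)} = T z^{2}$ ($I{\left(T,z \right)} = \left(T + 0\right) z z = T z z = T z^{2}$)
$R{\left(V \right)} = -4 + 2 V$ ($R{\left(V \right)} = V + \left(-4 + V\right) = -4 + 2 V$)
$\frac{g{\left(-80 \right)} + R{\left(222 \right)}}{I{\left(143,157 \right)} - 2302} = \frac{\left(-80\right)^{2} + \left(-4 + 2 \cdot 222\right)}{143 \cdot 157^{2} - 2302} = \frac{6400 + \left(-4 + 444\right)}{143 \cdot 24649 - 2302} = \frac{6400 + 440}{3524807 - 2302} = \frac{6840}{3522505} = 6840 \cdot \frac{1}{3522505} = \frac{72}{37079}$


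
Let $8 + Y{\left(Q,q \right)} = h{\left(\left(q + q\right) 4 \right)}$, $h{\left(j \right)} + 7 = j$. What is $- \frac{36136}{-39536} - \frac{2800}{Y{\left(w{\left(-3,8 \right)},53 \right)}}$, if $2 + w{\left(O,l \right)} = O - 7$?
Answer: $- \frac{11990147}{2021278} \approx -5.932$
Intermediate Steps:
$h{\left(j \right)} = -7 + j$
$w{\left(O,l \right)} = -9 + O$ ($w{\left(O,l \right)} = -2 + \left(O - 7\right) = -2 + \left(-7 + O\right) = -9 + O$)
$Y{\left(Q,q \right)} = -15 + 8 q$ ($Y{\left(Q,q \right)} = -8 + \left(-7 + \left(q + q\right) 4\right) = -8 + \left(-7 + 2 q 4\right) = -8 + \left(-7 + 8 q\right) = -15 + 8 q$)
$- \frac{36136}{-39536} - \frac{2800}{Y{\left(w{\left(-3,8 \right)},53 \right)}} = - \frac{36136}{-39536} - \frac{2800}{-15 + 8 \cdot 53} = \left(-36136\right) \left(- \frac{1}{39536}\right) - \frac{2800}{-15 + 424} = \frac{4517}{4942} - \frac{2800}{409} = - \frac{11990147}{2021278}$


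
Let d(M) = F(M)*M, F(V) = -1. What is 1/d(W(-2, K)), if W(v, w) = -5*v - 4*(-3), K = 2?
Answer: -1/22 ≈ -0.045455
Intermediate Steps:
W(v, w) = 12 - 5*v (W(v, w) = -5*v + 12 = 12 - 5*v)
d(M) = -M
1/d(W(-2, K)) = 1/(-(12 - 5*(-2))) = 1/(-(12 + 10)) = 1/(-1*22) = 1/(-22) = -1/22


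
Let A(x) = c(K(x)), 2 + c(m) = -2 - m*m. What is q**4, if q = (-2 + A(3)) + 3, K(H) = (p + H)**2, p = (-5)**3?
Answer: 2408559139055156316953949774911761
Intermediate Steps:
p = -125
K(H) = (-125 + H)**2
c(m) = -4 - m**2 (c(m) = -2 + (-2 - m*m) = -2 + (-2 - m**2) = -4 - m**2)
A(x) = -4 - (-125 + x)**4 (A(x) = -4 - ((-125 + x)**2)**2 = -4 - (-125 + x)**4)
q = -221533459 (q = (-2 + (-4 - (-125 + 3)**4)) + 3 = (-2 + (-4 - 1*(-122)**4)) + 3 = (-2 + (-4 - 1*221533456)) + 3 = (-2 + (-4 - 221533456)) + 3 = (-2 - 221533460) + 3 = -221533462 + 3 = -221533459)
q**4 = (-221533459)**4 = 2408559139055156316953949774911761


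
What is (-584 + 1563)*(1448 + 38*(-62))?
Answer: -888932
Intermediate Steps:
(-584 + 1563)*(1448 + 38*(-62)) = 979*(1448 - 2356) = 979*(-908) = -888932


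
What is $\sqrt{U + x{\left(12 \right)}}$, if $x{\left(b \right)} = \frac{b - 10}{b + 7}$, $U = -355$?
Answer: $\frac{i \sqrt{128117}}{19} \approx 18.839 i$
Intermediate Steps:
$x{\left(b \right)} = \frac{-10 + b}{7 + b}$
$\sqrt{U + x{\left(12 \right)}} = \sqrt{-355 + \frac{-10 + 12}{7 + 12}} = \sqrt{-355 + \frac{1}{19} \cdot 2} = \sqrt{-355 + \frac{2}{19}} = \sqrt{- \frac{6743}{19}} = \frac{i \sqrt{128117}}{19}$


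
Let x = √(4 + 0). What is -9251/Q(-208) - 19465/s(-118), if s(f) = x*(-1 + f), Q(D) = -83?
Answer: 224549/1162 ≈ 193.24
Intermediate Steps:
x = 2 (x = √4 = 2)
s(f) = -2 + 2*f (s(f) = 2*(-1 + f) = -2 + 2*f)
-9251/Q(-208) - 19465/s(-118) = -9251/(-83) - 19465/(-2 + 2*(-118)) = -9251*(-1/83) - 19465/(-2 - 236) = 9251/83 - 19465/(-238) = 9251/83 - 19465*(-1/238) = 9251/83 + 1145/14 = 224549/1162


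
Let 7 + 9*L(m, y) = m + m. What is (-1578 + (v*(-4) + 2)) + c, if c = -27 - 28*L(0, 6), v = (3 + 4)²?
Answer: -15995/9 ≈ -1777.2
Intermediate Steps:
L(m, y) = -7/9 + 2*m/9 (L(m, y) = -7/9 + (m + m)/9 = -7/9 + (2*m)/9 = -7/9 + 2*m/9)
v = 49 (v = 7² = 49)
c = -47/9 (c = -27 - 28*(-7/9 + (2/9)*0) = -27 - 28*(-7/9 + 0) = -27 - 28*(-7/9) = -27 + 196/9 = -47/9 ≈ -5.2222)
(-1578 + (v*(-4) + 2)) + c = (-1578 + (49*(-4) + 2)) - 47/9 = (-1578 + (-196 + 2)) - 47/9 = (-1578 - 194) - 47/9 = -1772 - 47/9 = -15995/9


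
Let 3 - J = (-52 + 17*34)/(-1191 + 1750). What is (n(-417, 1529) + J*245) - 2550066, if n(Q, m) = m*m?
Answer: -118351780/559 ≈ -2.1172e+5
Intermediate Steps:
n(Q, m) = m²
J = 1151/559 (J = 3 - (-52 + 17*34)/(-1191 + 1750) = 3 - (-52 + 578)/559 = 3 - 526/559 = 1151/559 ≈ 2.0590)
(n(-417, 1529) + J*245) - 2550066 = (1529² + (1151/559)*245) - 2550066 = (2337841 + 281995/559) - 2550066 = 1307135114/559 - 2550066 = -118351780/559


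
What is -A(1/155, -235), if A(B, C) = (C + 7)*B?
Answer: 228/155 ≈ 1.4710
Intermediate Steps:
A(B, C) = B*(7 + C) (A(B, C) = (7 + C)*B = B*(7 + C))
-A(1/155, -235) = -(7 - 235)/155 = -(-228)/155 = -1*(-228/155) = 228/155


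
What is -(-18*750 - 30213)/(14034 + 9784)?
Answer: 43713/23818 ≈ 1.8353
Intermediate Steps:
-(-18*750 - 30213)/(14034 + 9784) = -(-13500 - 30213)/23818 = -(-43713)/23818 = -1*(-43713/23818) = 43713/23818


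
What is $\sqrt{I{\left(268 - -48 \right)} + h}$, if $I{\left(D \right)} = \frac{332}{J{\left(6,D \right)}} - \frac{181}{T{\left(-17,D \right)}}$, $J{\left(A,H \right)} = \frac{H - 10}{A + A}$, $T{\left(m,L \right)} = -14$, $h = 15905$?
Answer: $\frac{\sqrt{8121533658}}{714} \approx 126.22$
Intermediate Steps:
$J{\left(A,H \right)} = \frac{-10 + H}{2 A}$
$I{\left(D \right)} = \frac{181}{14} + \frac{332}{- \frac{5}{6} + \frac{D}{12}}$ ($I{\left(D \right)} = \frac{332}{\frac{1}{2} \cdot \frac{1}{6} \left(-10 + D\right)} - \frac{181}{-14} = \frac{332}{\frac{1}{2} \cdot \frac{1}{6} \left(-10 + D\right)} - - \frac{181}{14} = \frac{332}{- \frac{5}{6} + \frac{D}{12}} + \frac{181}{14} = \frac{181}{14} + \frac{332}{- \frac{5}{6} + \frac{D}{12}}$)
$\sqrt{I{\left(268 - -48 \right)} + h} = \sqrt{\frac{53966 + 181 \left(268 - -48\right)}{14 \left(-10 + \left(268 - -48\right)\right)} + 15905} = \sqrt{\frac{53966 + 181 \left(268 + 48\right)}{14 \left(-10 + \left(268 + 48\right)\right)} + 15905} = \sqrt{\frac{53966 + 181 \cdot 316}{14 \left(-10 + 316\right)} + 15905} = \sqrt{\frac{53966 + 57196}{14 \cdot 306} + 15905} = \sqrt{\frac{1}{14} \cdot \frac{1}{306} \cdot 111162 + 15905} = \sqrt{\frac{18527}{714} + 15905} = \sqrt{\frac{11374697}{714}} = \frac{\sqrt{8121533658}}{714}$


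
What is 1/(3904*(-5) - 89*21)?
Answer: -1/21389 ≈ -4.6753e-5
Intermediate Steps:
1/(3904*(-5) - 89*21) = 1/(-19520 - 1869) = 1/(-21389) = -1/21389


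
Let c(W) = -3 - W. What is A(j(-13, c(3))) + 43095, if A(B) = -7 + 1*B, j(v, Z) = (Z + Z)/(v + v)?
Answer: 560150/13 ≈ 43088.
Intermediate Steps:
j(v, Z) = Z/v (j(v, Z) = (2*Z)/((2*v)) = (2*Z)*(1/(2*v)) = Z/v)
A(B) = -7 + B
A(j(-13, c(3))) + 43095 = (-7 + (-3 - 1*3)/(-13)) + 43095 = (-7 + (-3 - 3)*(-1/13)) + 43095 = (-7 - 6*(-1/13)) + 43095 = (-7 + 6/13) + 43095 = -85/13 + 43095 = 560150/13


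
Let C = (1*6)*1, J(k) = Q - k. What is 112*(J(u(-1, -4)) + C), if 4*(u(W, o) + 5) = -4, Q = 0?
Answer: 1344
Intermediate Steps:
u(W, o) = -6 (u(W, o) = -5 + (1/4)*(-4) = -5 - 1 = -6)
J(k) = -k (J(k) = 0 - k = -k)
C = 6 (C = 6*1 = 6)
112*(J(u(-1, -4)) + C) = 112*(-1*(-6) + 6) = 112*(6 + 6) = 112*12 = 1344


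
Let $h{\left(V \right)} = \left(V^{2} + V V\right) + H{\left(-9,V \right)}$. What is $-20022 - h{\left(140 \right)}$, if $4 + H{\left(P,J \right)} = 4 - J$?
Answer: $-59082$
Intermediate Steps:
$H{\left(P,J \right)} = - J$ ($H{\left(P,J \right)} = -4 - \left(-4 + J\right) = - J$)
$h{\left(V \right)} = - V + 2 V^{2}$ ($h{\left(V \right)} = \left(V^{2} + V V\right) - V = \left(V^{2} + V^{2}\right) - V = 2 V^{2} - V = - V + 2 V^{2}$)
$-20022 - h{\left(140 \right)} = -20022 - 140 \left(-1 + 2 \cdot 140\right) = -20022 - 140 \left(-1 + 280\right) = -20022 - 140 \cdot 279 = -20022 - 39060 = -59082$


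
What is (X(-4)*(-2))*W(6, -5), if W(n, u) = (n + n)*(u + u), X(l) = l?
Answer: -960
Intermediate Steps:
W(n, u) = 4*n*u (W(n, u) = (2*n)*(2*u) = 4*n*u)
(X(-4)*(-2))*W(6, -5) = (-4*(-2))*(4*6*(-5)) = 8*(-120) = -960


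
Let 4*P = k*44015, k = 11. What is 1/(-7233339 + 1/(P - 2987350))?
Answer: -11465235/82931931469669 ≈ -1.3825e-7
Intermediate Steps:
P = 484165/4 (P = (11*44015)/4 = (¼)*484165 = 484165/4 ≈ 1.2104e+5)
1/(-7233339 + 1/(P - 2987350)) = 1/(-7233339 + 1/(484165/4 - 2987350)) = 1/(-7233339 + 1/(-11465235/4)) = 1/(-7233339 - 4/11465235) = 1/(-82931931469669/11465235) = -11465235/82931931469669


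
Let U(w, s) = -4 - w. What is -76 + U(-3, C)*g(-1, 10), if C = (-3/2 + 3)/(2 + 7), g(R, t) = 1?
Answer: -77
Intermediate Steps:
C = ⅙ (C = (-3*½ + 3)/9 = (-3/2 + 3)*(⅑) = (3/2)*(⅑) = ⅙ ≈ 0.16667)
-76 + U(-3, C)*g(-1, 10) = -76 + (-4 - 1*(-3))*1 = -76 + (-4 + 3)*1 = -76 - 1*1 = -76 - 1 = -77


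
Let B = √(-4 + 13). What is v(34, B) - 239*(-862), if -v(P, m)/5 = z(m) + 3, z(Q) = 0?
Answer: 206003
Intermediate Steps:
B = 3 (B = √9 = 3)
v(P, m) = -15 (v(P, m) = -5*(0 + 3) = -5*3 = -15)
v(34, B) - 239*(-862) = -15 - 239*(-862) = -15 + 206018 = 206003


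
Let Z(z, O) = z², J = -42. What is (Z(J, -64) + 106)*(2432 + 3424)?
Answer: 10950720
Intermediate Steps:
(Z(J, -64) + 106)*(2432 + 3424) = ((-42)² + 106)*(2432 + 3424) = (1764 + 106)*5856 = 1870*5856 = 10950720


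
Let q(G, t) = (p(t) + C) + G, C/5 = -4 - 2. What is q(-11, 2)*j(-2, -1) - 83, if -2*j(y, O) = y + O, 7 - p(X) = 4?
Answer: -140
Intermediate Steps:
C = -30 (C = 5*(-4 - 2) = 5*(-6) = -30)
p(X) = 3 (p(X) = 7 - 1*4 = 7 - 4 = 3)
j(y, O) = -O/2 - y/2 (j(y, O) = -(y + O)/2 = -(O + y)/2 = -O/2 - y/2)
q(G, t) = -27 + G (q(G, t) = (3 - 30) + G = -27 + G)
q(-11, 2)*j(-2, -1) - 83 = (-27 - 11)*(-½*(-1) - ½*(-2)) - 83 = -38*(½ + 1) - 83 = -38*3/2 - 83 = -57 - 83 = -140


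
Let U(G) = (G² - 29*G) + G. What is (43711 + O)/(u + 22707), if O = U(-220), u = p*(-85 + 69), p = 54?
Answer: 10919/2427 ≈ 4.4990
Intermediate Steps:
u = -864 (u = 54*(-85 + 69) = 54*(-16) = -864)
U(G) = G² - 28*G
O = 54560 (O = -220*(-28 - 220) = -220*(-248) = 54560)
(43711 + O)/(u + 22707) = (43711 + 54560)/(-864 + 22707) = 98271/21843 = 98271*(1/21843) = 10919/2427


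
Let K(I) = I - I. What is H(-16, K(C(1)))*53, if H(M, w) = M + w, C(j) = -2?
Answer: -848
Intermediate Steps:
K(I) = 0
H(-16, K(C(1)))*53 = (-16 + 0)*53 = -16*53 = -848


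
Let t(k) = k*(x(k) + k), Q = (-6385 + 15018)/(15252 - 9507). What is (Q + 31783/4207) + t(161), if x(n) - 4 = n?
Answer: 1268764330856/24169215 ≈ 52495.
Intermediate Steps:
x(n) = 4 + n
Q = 8633/5745 ≈ 1.5027
t(k) = k*(4 + 2*k) (t(k) = k*((4 + k) + k) = k*(4 + 2*k))
(Q + 31783/4207) + t(161) = (8633/5745 + 31783/4207) + 2*161*(2 + 161) = (8633/5745 + 31783*(1/4207)) + 2*161*163 = (8633/5745 + 31783/4207) + 52486 = 218912366/24169215 + 52486 = 1268764330856/24169215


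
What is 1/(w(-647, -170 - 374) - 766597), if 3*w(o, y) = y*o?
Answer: -3/1947823 ≈ -1.5402e-6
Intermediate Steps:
w(o, y) = o*y/3 (w(o, y) = (y*o)/3 = (o*y)/3 = o*y/3)
1/(w(-647, -170 - 374) - 766597) = 1/((⅓)*(-647)*(-170 - 374) - 766597) = 1/((⅓)*(-647)*(-544) - 766597) = 1/(351968/3 - 766597) = 1/(-1947823/3) = -3/1947823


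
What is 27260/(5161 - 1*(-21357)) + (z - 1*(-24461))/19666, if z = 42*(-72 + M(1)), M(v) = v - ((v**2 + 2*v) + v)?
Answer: 550610129/260751494 ≈ 2.1116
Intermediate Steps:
M(v) = -v**2 - 2*v (M(v) = v - (v**2 + 3*v) = v + (-v**2 - 3*v) = -v**2 - 2*v)
z = -3150 (z = 42*(-72 - 1*1*(2 + 1)) = 42*(-72 - 1*1*3) = 42*(-72 - 3) = 42*(-75) = -3150)
27260/(5161 - 1*(-21357)) + (z - 1*(-24461))/19666 = 27260/(5161 - 1*(-21357)) + (-3150 - 1*(-24461))/19666 = 27260/(5161 + 21357) + (-3150 + 24461)*(1/19666) = 27260/26518 + 21311*(1/19666) = 27260*(1/26518) + 21311/19666 = 13630/13259 + 21311/19666 = 550610129/260751494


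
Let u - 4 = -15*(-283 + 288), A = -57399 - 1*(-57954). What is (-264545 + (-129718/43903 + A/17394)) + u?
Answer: -67358639348813/254549594 ≈ -2.6462e+5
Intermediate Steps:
A = 555 (A = -57399 + 57954 = 555)
u = -71 (u = 4 - 15*(-283 + 288) = 4 - 15*5 = 4 - 75 = -71)
(-264545 + (-129718/43903 + A/17394)) + u = (-264545 + (-129718/43903 + 555/17394)) - 71 = (-264545 + (-129718*1/43903 + 555*(1/17394))) - 71 = (-264545 + (-129718/43903 + 185/5798)) - 71 = (-264545 - 743982909/254549594) - 71 = -67340566327639/254549594 - 71 = -67358639348813/254549594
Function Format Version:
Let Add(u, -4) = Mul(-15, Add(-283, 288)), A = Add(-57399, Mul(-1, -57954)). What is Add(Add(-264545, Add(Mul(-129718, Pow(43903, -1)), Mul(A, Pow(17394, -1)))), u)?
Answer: Rational(-67358639348813, 254549594) ≈ -2.6462e+5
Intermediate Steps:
A = 555 (A = Add(-57399, 57954) = 555)
u = -71 (u = Add(4, Mul(-15, Add(-283, 288))) = Add(4, Mul(-15, 5)) = Add(4, -75) = -71)
Add(Add(-264545, Add(Mul(-129718, Pow(43903, -1)), Mul(A, Pow(17394, -1)))), u) = Add(Add(-264545, Add(Mul(-129718, Pow(43903, -1)), Mul(555, Pow(17394, -1)))), -71) = Add(Add(-264545, Add(Mul(-129718, Rational(1, 43903)), Mul(555, Rational(1, 17394)))), -71) = Add(Add(-264545, Add(Rational(-129718, 43903), Rational(185, 5798))), -71) = Add(Add(-264545, Rational(-743982909, 254549594)), -71) = Add(Rational(-67340566327639, 254549594), -71) = Rational(-67358639348813, 254549594)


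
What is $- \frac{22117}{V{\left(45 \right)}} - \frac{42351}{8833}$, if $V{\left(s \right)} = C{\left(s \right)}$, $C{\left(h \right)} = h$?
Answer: $- \frac{197265256}{397485} \approx -496.28$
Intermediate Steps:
$V{\left(s \right)} = s$
$- \frac{22117}{V{\left(45 \right)}} - \frac{42351}{8833} = - \frac{22117}{45} - \frac{42351}{8833} = - \frac{197265256}{397485}$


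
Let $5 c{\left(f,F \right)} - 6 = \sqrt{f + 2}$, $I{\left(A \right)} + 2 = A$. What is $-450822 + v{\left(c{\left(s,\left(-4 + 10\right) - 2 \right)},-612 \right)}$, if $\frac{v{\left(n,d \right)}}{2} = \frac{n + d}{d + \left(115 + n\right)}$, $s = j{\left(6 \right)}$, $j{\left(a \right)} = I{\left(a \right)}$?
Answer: $- \frac{554096431170}{1229087} + \frac{230 \sqrt{6}}{1229087} \approx -4.5082 \cdot 10^{5}$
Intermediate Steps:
$I{\left(A \right)} = -2 + A$
$j{\left(a \right)} = -2 + a$
$s = 4$ ($s = -2 + 6 = 4$)
$c{\left(f,F \right)} = \frac{6}{5} + \frac{\sqrt{2 + f}}{5}$ ($c{\left(f,F \right)} = \frac{6}{5} + \frac{\sqrt{f + 2}}{5} = \frac{6}{5} + \frac{\sqrt{2 + f}}{5}$)
$v{\left(n,d \right)} = \frac{2 \left(d + n\right)}{115 + d + n}$ ($v{\left(n,d \right)} = 2 \frac{n + d}{d + \left(115 + n\right)} = 2 \frac{d + n}{115 + d + n} = \frac{2 \left(d + n\right)}{115 + d + n}$)
$-450822 + v{\left(c{\left(s,\left(-4 + 10\right) - 2 \right)},-612 \right)} = -450822 + \frac{2 \left(-612 + \left(\frac{6}{5} + \frac{\sqrt{2 + 4}}{5}\right)\right)}{115 - 612 + \left(\frac{6}{5} + \frac{\sqrt{2 + 4}}{5}\right)} = -450822 + \frac{2 \left(-612 + \left(\frac{6}{5} + \frac{\sqrt{6}}{5}\right)\right)}{115 - 612 + \left(\frac{6}{5} + \frac{\sqrt{6}}{5}\right)} = -450822 + \frac{2 \left(- \frac{3054}{5} + \frac{\sqrt{6}}{5}\right)}{- \frac{2479}{5} + \frac{\sqrt{6}}{5}}$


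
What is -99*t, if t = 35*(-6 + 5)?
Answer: 3465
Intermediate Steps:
t = -35 (t = 35*(-1) = -35)
-99*t = -99*(-35) = 3465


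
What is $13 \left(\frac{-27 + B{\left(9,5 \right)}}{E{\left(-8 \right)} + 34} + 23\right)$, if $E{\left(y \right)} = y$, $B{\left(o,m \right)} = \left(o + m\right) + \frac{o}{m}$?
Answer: $\frac{1467}{5} \approx 293.4$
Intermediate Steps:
$B{\left(o,m \right)} = m + o + \frac{o}{m}$ ($B{\left(o,m \right)} = \left(m + o\right) + \frac{o}{m} = m + o + \frac{o}{m}$)
$13 \left(\frac{-27 + B{\left(9,5 \right)}}{E{\left(-8 \right)} + 34} + 23\right) = 13 \left(\frac{-27 + \left(5 + 9 + \frac{9}{5}\right)}{-8 + 34} + 23\right) = 13 \left(\frac{-27 + \left(5 + 9 + 9 \cdot \frac{1}{5}\right)}{26} + 23\right) = 13 \left(\left(-27 + \left(5 + 9 + \frac{9}{5}\right)\right) \frac{1}{26} + 23\right) = 13 \left(\left(-27 + \frac{79}{5}\right) \frac{1}{26} + 23\right) = 13 \left(\left(- \frac{56}{5}\right) \frac{1}{26} + 23\right) = 13 \left(- \frac{28}{65} + 23\right) = 13 \cdot \frac{1467}{65} = \frac{1467}{5}$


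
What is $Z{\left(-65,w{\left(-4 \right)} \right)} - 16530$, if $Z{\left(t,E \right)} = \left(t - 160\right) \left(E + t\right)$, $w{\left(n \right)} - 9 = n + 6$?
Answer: $-4380$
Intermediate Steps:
$w{\left(n \right)} = 15 + n$ ($w{\left(n \right)} = 9 + \left(n + 6\right) = 9 + \left(6 + n\right) = 15 + n$)
$Z{\left(t,E \right)} = \left(-160 + t\right) \left(E + t\right)$
$Z{\left(-65,w{\left(-4 \right)} \right)} - 16530 = \left(\left(-65\right)^{2} - 160 \left(15 - 4\right) - -10400 + \left(15 - 4\right) \left(-65\right)\right) - 16530 = \left(4225 - 1760 + 10400 + 11 \left(-65\right)\right) - 16530 = \left(4225 - 1760 + 10400 - 715\right) - 16530 = 12150 - 16530 = -4380$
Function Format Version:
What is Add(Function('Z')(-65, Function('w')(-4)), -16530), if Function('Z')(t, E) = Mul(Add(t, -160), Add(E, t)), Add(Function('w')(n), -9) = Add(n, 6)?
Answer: -4380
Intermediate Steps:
Function('w')(n) = Add(15, n) (Function('w')(n) = Add(9, Add(n, 6)) = Add(9, Add(6, n)) = Add(15, n))
Function('Z')(t, E) = Mul(Add(-160, t), Add(E, t))
Add(Function('Z')(-65, Function('w')(-4)), -16530) = Add(Add(Pow(-65, 2), Mul(-160, Add(15, -4)), Mul(-160, -65), Mul(Add(15, -4), -65)), -16530) = Add(Add(4225, Mul(-160, 11), 10400, Mul(11, -65)), -16530) = Add(Add(4225, -1760, 10400, -715), -16530) = Add(12150, -16530) = -4380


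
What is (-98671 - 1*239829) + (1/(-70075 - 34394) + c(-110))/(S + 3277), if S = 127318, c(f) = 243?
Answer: -4618199159731534/13643129055 ≈ -3.3850e+5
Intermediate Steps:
(-98671 - 1*239829) + (1/(-70075 - 34394) + c(-110))/(S + 3277) = (-98671 - 1*239829) + (1/(-70075 - 34394) + 243)/(127318 + 3277) = (-98671 - 239829) + (1/(-104469) + 243)/130595 = -338500 + (-1/104469 + 243)*(1/130595) = -338500 + (25385966/104469)*(1/130595) = -338500 + 25385966/13643129055 = -4618199159731534/13643129055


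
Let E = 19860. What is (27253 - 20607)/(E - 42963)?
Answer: -6646/23103 ≈ -0.28767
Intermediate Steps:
(27253 - 20607)/(E - 42963) = (27253 - 20607)/(19860 - 42963) = 6646/(-23103) = 6646*(-1/23103) = -6646/23103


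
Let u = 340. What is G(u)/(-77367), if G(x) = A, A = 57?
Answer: -19/25789 ≈ -0.00073675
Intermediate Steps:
G(x) = 57
G(u)/(-77367) = 57/(-77367) = 57*(-1/77367) = -19/25789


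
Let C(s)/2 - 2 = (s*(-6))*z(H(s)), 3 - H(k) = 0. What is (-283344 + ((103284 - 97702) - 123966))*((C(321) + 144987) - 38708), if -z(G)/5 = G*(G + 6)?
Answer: -251603451584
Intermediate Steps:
H(k) = 3 (H(k) = 3 - 1*0 = 3 + 0 = 3)
z(G) = -5*G*(6 + G) (z(G) = -5*G*(G + 6) = -5*G*(6 + G))
C(s) = 4 + 1620*s (C(s) = 4 + 2*((s*(-6))*(-5*3*(6 + 3))) = 4 + 2*((-6*s)*(-5*3*9)) = 4 + 2*(-6*s*(-135)) = 4 + 2*(810*s) = 4 + 1620*s)
(-283344 + ((103284 - 97702) - 123966))*((C(321) + 144987) - 38708) = (-283344 + ((103284 - 97702) - 123966))*(((4 + 1620*321) + 144987) - 38708) = (-283344 + (5582 - 123966))*(((4 + 520020) + 144987) - 38708) = (-283344 - 118384)*((520024 + 144987) - 38708) = -401728*(665011 - 38708) = -401728*626303 = -251603451584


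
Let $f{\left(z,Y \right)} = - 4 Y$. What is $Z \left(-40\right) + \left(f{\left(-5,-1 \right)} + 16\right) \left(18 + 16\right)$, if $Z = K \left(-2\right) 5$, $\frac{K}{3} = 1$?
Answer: $1880$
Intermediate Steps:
$K = 3$ ($K = 3 \cdot 1 = 3$)
$Z = -30$ ($Z = 3 \left(-2\right) 5 = \left(-6\right) 5 = -30$)
$Z \left(-40\right) + \left(f{\left(-5,-1 \right)} + 16\right) \left(18 + 16\right) = \left(-30\right) \left(-40\right) + \left(\left(-4\right) \left(-1\right) + 16\right) \left(18 + 16\right) = 1200 + \left(4 + 16\right) 34 = 1200 + 20 \cdot 34 = 1200 + 680 = 1880$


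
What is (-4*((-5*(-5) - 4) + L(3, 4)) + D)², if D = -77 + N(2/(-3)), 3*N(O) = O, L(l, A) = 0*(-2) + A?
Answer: 2544025/81 ≈ 31408.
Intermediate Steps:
L(l, A) = A (L(l, A) = 0 + A = A)
N(O) = O/3
D = -695/9 (D = -77 + (2/(-3))/3 = -77 + (2*(-⅓))/3 = -77 + (⅓)*(-⅔) = -77 - 2/9 = -695/9 ≈ -77.222)
(-4*((-5*(-5) - 4) + L(3, 4)) + D)² = (-4*((-5*(-5) - 4) + 4) - 695/9)² = (-4*((25 - 4) + 4) - 695/9)² = (-4*(21 + 4) - 695/9)² = (-4*25 - 695/9)² = (-100 - 695/9)² = (-1595/9)² = 2544025/81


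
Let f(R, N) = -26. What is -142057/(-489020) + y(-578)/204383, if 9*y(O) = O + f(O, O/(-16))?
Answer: 261010954399/899526371940 ≈ 0.29016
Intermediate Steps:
y(O) = -26/9 + O/9 (y(O) = (O - 26)/9 = (-26 + O)/9 = -26/9 + O/9)
-142057/(-489020) + y(-578)/204383 = -142057/(-489020) + (-26/9 + (⅑)*(-578))/204383 = -142057*(-1/489020) + (-26/9 - 578/9)*(1/204383) = 142057/489020 - 604/9*1/204383 = 142057/489020 - 604/1839447 = 261010954399/899526371940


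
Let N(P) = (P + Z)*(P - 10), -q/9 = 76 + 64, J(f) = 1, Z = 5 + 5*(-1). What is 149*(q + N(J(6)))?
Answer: -189081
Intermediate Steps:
Z = 0 (Z = 5 - 5 = 0)
q = -1260 (q = -9*(76 + 64) = -9*140 = -1260)
N(P) = P*(-10 + P) (N(P) = (P + 0)*(P - 10) = P*(-10 + P))
149*(q + N(J(6))) = 149*(-1260 + 1*(-10 + 1)) = 149*(-1260 + 1*(-9)) = 149*(-1260 - 9) = 149*(-1269) = -189081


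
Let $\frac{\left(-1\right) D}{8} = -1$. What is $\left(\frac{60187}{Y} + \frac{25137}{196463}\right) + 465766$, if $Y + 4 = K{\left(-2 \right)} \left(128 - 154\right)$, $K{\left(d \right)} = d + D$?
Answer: $\frac{14629105208619}{31434080} \approx 4.6539 \cdot 10^{5}$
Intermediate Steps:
$D = 8$ ($D = \left(-8\right) \left(-1\right) = 8$)
$K{\left(d \right)} = 8 + d$ ($K{\left(d \right)} = d + 8 = 8 + d$)
$Y = -160$ ($Y = -4 + \left(8 - 2\right) \left(128 - 154\right) = -4 + 6 \left(-26\right) = -4 - 156 = -160$)
$\left(\frac{60187}{Y} + \frac{25137}{196463}\right) + 465766 = \left(\frac{60187}{-160} + \frac{25137}{196463}\right) + 465766 = \left(60187 \left(- \frac{1}{160}\right) + 25137 \cdot \frac{1}{196463}\right) + 465766 = \left(- \frac{60187}{160} + \frac{25137}{196463}\right) + 465766 = - \frac{11820496661}{31434080} + 465766 = \frac{14629105208619}{31434080}$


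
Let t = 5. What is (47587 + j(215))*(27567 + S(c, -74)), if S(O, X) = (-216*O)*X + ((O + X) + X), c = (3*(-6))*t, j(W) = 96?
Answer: -67291727773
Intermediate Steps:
c = -90 (c = (3*(-6))*5 = -18*5 = -90)
S(O, X) = O + 2*X - 216*O*X (S(O, X) = -216*O*X + (O + 2*X) = O + 2*X - 216*O*X)
(47587 + j(215))*(27567 + S(c, -74)) = (47587 + 96)*(27567 + (-90 + 2*(-74) - 216*(-90)*(-74))) = 47683*(27567 + (-90 - 148 - 1438560)) = 47683*(27567 - 1438798) = 47683*(-1411231) = -67291727773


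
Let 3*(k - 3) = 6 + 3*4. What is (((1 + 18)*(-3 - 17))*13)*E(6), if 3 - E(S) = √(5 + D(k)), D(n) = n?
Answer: -14820 + 4940*√14 ≈ 3663.8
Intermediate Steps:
k = 9 (k = 3 + (6 + 3*4)/3 = 3 + (6 + 12)/3 = 3 + (⅓)*18 = 3 + 6 = 9)
E(S) = 3 - √14 (E(S) = 3 - √(5 + 9) = 3 - √14)
(((1 + 18)*(-3 - 17))*13)*E(6) = (((1 + 18)*(-3 - 17))*13)*(3 - √14) = ((19*(-20))*13)*(3 - √14) = (-380*13)*(3 - √14) = -4940*(3 - √14) = -14820 + 4940*√14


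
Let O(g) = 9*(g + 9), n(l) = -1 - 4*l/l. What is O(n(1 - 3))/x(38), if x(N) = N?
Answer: 18/19 ≈ 0.94737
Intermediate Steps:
n(l) = -5 (n(l) = -1 - 4*1 = -1 - 4 = -5)
O(g) = 81 + 9*g (O(g) = 9*(9 + g) = 81 + 9*g)
O(n(1 - 3))/x(38) = (81 + 9*(-5))/38 = (81 - 45)*(1/38) = 36*(1/38) = 18/19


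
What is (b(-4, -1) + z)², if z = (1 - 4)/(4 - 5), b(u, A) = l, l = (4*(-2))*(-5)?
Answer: 1849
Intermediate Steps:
l = 40 (l = -8*(-5) = 40)
b(u, A) = 40
z = 3 (z = -3/(-1) = -3*(-1) = 3)
(b(-4, -1) + z)² = (40 + 3)² = 43² = 1849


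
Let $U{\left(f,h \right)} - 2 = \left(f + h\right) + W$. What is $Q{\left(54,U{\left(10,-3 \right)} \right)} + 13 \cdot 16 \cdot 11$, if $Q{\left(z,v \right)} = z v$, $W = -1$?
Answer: $2720$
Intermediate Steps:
$U{\left(f,h \right)} = 1 + f + h$ ($U{\left(f,h \right)} = 2 - \left(1 - f - h\right) = 2 + \left(-1 + f + h\right) = 1 + f + h$)
$Q{\left(z,v \right)} = v z$
$Q{\left(54,U{\left(10,-3 \right)} \right)} + 13 \cdot 16 \cdot 11 = \left(1 + 10 - 3\right) 54 + 13 \cdot 16 \cdot 11 = 8 \cdot 54 + 208 \cdot 11 = 432 + 2288 = 2720$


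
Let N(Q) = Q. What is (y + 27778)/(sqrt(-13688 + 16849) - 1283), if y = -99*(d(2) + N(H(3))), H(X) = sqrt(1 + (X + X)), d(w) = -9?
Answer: -36782327/1642928 - 28669*sqrt(3161)/1642928 + 99*sqrt(22127)/1642928 + 127017*sqrt(7)/1642928 ≈ -23.156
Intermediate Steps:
H(X) = sqrt(1 + 2*X)
y = 891 - 99*sqrt(7) (y = -99*(-9 + sqrt(1 + 2*3)) = -99*(-9 + sqrt(1 + 6)) = -99*(-9 + sqrt(7)) = 891 - 99*sqrt(7) ≈ 629.07)
(y + 27778)/(sqrt(-13688 + 16849) - 1283) = ((891 - 99*sqrt(7)) + 27778)/(sqrt(-13688 + 16849) - 1283) = (28669 - 99*sqrt(7))/(sqrt(3161) - 1283) = (28669 - 99*sqrt(7))/(-1283 + sqrt(3161))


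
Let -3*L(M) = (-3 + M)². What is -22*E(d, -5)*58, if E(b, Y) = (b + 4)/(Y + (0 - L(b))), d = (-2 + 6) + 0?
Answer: 15312/7 ≈ 2187.4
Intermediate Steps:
L(M) = -(-3 + M)²/3
d = 4 (d = 4 + 0 = 4)
E(b, Y) = (4 + b)/(Y + (-3 + b)²/3) (E(b, Y) = (b + 4)/(Y + (0 - (-1)*(-3 + b)²/3)) = (4 + b)/(Y + (0 + (-3 + b)²/3)) = (4 + b)/(Y + (-3 + b)²/3))
-22*E(d, -5)*58 = -66*(4 + 4)/((-3 + 4)² + 3*(-5))*58 = -66*8/(1² - 15)*58 = -66*8/(1 - 15)*58 = -66*8/(-14)*58 = -66*(-1)*8/14*58 = -22*(-12/7)*58 = (264/7)*58 = 15312/7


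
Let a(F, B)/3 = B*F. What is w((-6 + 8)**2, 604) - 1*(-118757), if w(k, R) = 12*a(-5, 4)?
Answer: 118037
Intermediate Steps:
a(F, B) = 3*B*F (a(F, B) = 3*(B*F) = 3*B*F)
w(k, R) = -720 (w(k, R) = 12*(3*4*(-5)) = 12*(-60) = -720)
w((-6 + 8)**2, 604) - 1*(-118757) = -720 - 1*(-118757) = -720 + 118757 = 118037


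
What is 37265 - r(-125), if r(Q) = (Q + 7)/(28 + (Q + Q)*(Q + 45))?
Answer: 373171769/10014 ≈ 37265.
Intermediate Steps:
r(Q) = (7 + Q)/(28 + 2*Q*(45 + Q)) (r(Q) = (7 + Q)/(28 + (2*Q)*(45 + Q)) = (7 + Q)/(28 + 2*Q*(45 + Q)))
37265 - r(-125) = 37265 - (7 - 125)/(2*(14 + (-125)² + 45*(-125))) = 37265 - (-118)/(2*(14 + 15625 - 5625)) = 37265 - (-118)/(2*10014) = 37265 - 1*(-59/10014) = 37265 + 59/10014 = 373171769/10014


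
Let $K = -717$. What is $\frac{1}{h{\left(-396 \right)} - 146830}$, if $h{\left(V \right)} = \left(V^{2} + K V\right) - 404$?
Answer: $\frac{1}{293514} \approx 3.407 \cdot 10^{-6}$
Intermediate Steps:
$h{\left(V \right)} = -404 + V^{2} - 717 V$ ($h{\left(V \right)} = \left(V^{2} - 717 V\right) - 404 = -404 + V^{2} - 717 V$)
$\frac{1}{h{\left(-396 \right)} - 146830} = \frac{1}{\left(-404 + \left(-396\right)^{2} - -283932\right) - 146830} = \frac{1}{\left(-404 + 156816 + 283932\right) - 146830} = \frac{1}{440344 - 146830} = \frac{1}{293514}$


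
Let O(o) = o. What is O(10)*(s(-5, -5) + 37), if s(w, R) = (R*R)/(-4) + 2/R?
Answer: 607/2 ≈ 303.50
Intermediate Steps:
s(w, R) = 2/R - R²/4 (s(w, R) = R²*(-¼) + 2/R = -R²/4 + 2/R = 2/R - R²/4)
O(10)*(s(-5, -5) + 37) = 10*((¼)*(8 - 1*(-5)³)/(-5) + 37) = 10*((¼)*(-⅕)*(8 - 1*(-125)) + 37) = 10*((¼)*(-⅕)*(8 + 125) + 37) = 10*((¼)*(-⅕)*133 + 37) = 10*(-133/20 + 37) = 10*(607/20) = 607/2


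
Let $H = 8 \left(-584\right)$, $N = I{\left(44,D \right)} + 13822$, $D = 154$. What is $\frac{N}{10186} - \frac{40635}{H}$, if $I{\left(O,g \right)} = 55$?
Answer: $\frac{239370727}{23794496} \approx 10.06$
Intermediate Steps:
$N = 13877$ ($N = 55 + 13822 = 13877$)
$H = -4672$
$\frac{N}{10186} - \frac{40635}{H} = \frac{13877}{10186} - \frac{40635}{-4672} = 13877 \cdot \frac{1}{10186} - - \frac{40635}{4672} = \frac{13877}{10186} + \frac{40635}{4672} = \frac{239370727}{23794496}$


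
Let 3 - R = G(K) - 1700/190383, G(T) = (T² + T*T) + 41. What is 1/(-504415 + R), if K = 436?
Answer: -11199/9907139255 ≈ -1.1304e-6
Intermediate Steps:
G(T) = 41 + 2*T² (G(T) = (T² + T²) + 41 = 2*T² + 41 = 41 + 2*T²)
R = -4258195670/11199 (R = 3 - ((41 + 2*436²) - 1700/190383) = 3 - ((41 + 2*190096) - 1700/190383) = 3 - ((41 + 380192) - 1*100/11199) = 3 - (380233 - 100/11199) = 3 - 1*4258229267/11199 = 3 - 4258229267/11199 = -4258195670/11199 ≈ -3.8023e+5)
1/(-504415 + R) = 1/(-504415 - 4258195670/11199) = 1/(-9907139255/11199) = -11199/9907139255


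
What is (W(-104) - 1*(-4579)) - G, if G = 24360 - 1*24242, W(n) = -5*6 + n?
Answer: 4327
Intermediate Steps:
W(n) = -30 + n
G = 118 (G = 24360 - 24242 = 118)
(W(-104) - 1*(-4579)) - G = ((-30 - 104) - 1*(-4579)) - 1*118 = (-134 + 4579) - 118 = 4445 - 118 = 4327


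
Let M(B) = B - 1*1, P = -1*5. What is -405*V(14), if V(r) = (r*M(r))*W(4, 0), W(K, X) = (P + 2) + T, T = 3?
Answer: 0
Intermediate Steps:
P = -5
M(B) = -1 + B (M(B) = B - 1 = -1 + B)
W(K, X) = 0 (W(K, X) = (-5 + 2) + 3 = -3 + 3 = 0)
V(r) = 0 (V(r) = (r*(-1 + r))*0 = 0)
-405*V(14) = -405*0 = 0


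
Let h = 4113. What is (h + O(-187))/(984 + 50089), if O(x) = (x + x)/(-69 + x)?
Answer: 526651/6537344 ≈ 0.080560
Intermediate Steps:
O(x) = 2*x/(-69 + x) (O(x) = (2*x)/(-69 + x) = 2*x/(-69 + x))
(h + O(-187))/(984 + 50089) = (4113 + 2*(-187)/(-69 - 187))/(984 + 50089) = (4113 + 2*(-187)/(-256))/51073 = (4113 + 2*(-187)*(-1/256))*(1/51073) = (4113 + 187/128)*(1/51073) = (526651/128)*(1/51073) = 526651/6537344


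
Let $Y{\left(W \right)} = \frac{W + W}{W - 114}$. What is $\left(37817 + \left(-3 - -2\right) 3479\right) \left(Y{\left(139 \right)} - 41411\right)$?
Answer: $- \frac{35539726986}{25} \approx -1.4216 \cdot 10^{9}$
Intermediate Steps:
$Y{\left(W \right)} = \frac{2 W}{-114 + W}$
$\left(37817 + \left(-3 - -2\right) 3479\right) \left(Y{\left(139 \right)} - 41411\right) = \left(37817 + \left(-3 - -2\right) 3479\right) \left(2 \cdot 139 \frac{1}{-114 + 139} - 41411\right) = \left(37817 + \left(-3 + 2\right) 3479\right) \left(2 \cdot 139 \cdot \frac{1}{25} - 41411\right) = \left(37817 - 3479\right) \left(2 \cdot 139 \cdot \frac{1}{25} - 41411\right) = \left(37817 - 3479\right) \left(\frac{278}{25} - 41411\right) = 34338 \left(- \frac{1034997}{25}\right) = - \frac{35539726986}{25}$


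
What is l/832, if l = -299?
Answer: -23/64 ≈ -0.35938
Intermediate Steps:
l/832 = -299/832 = -299*1/832 = -23/64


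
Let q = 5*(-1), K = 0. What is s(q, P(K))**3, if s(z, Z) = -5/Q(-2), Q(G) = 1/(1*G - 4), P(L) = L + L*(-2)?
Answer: 27000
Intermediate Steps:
q = -5
P(L) = -L (P(L) = L - 2*L = -L)
Q(G) = 1/(-4 + G) (Q(G) = 1/(G - 4) = 1/(-4 + G))
s(z, Z) = 30 (s(z, Z) = -5/(1/(-4 - 2)) = -5/(1/(-6)) = -5/(-1/6) = -5*(-6) = 30)
s(q, P(K))**3 = 30**3 = 27000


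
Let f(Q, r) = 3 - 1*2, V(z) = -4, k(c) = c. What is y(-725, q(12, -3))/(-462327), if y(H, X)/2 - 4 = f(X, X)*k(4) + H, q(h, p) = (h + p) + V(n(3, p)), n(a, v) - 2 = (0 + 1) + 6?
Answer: 478/154109 ≈ 0.0031017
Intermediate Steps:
n(a, v) = 9 (n(a, v) = 2 + ((0 + 1) + 6) = 2 + (1 + 6) = 2 + 7 = 9)
f(Q, r) = 1 (f(Q, r) = 3 - 2 = 1)
q(h, p) = -4 + h + p (q(h, p) = (h + p) - 4 = -4 + h + p)
y(H, X) = 16 + 2*H (y(H, X) = 8 + 2*(1*4 + H) = 8 + 2*(4 + H) = 8 + (8 + 2*H) = 16 + 2*H)
y(-725, q(12, -3))/(-462327) = (16 + 2*(-725))/(-462327) = (16 - 1450)*(-1/462327) = -1434*(-1/462327) = 478/154109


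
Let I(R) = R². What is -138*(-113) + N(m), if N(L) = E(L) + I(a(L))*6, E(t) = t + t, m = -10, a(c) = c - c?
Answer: 15574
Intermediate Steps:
a(c) = 0
E(t) = 2*t
N(L) = 2*L (N(L) = 2*L + 0²*6 = 2*L + 0*6 = 2*L + 0 = 2*L)
-138*(-113) + N(m) = -138*(-113) + 2*(-10) = 15594 - 20 = 15574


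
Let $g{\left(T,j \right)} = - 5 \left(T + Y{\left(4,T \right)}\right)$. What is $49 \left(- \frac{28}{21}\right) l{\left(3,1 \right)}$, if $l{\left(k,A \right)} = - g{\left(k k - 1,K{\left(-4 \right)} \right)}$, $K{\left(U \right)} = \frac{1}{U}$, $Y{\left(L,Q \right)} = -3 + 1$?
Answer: $-1960$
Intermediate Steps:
$Y{\left(L,Q \right)} = -2$
$g{\left(T,j \right)} = 10 - 5 T$ ($g{\left(T,j \right)} = - 5 \left(T - 2\right) = - 5 \left(-2 + T\right) = 10 - 5 T$)
$l{\left(k,A \right)} = -15 + 5 k^{2}$ ($l{\left(k,A \right)} = - (10 - 5 \left(k k - 1\right)) = - (10 - 5 \left(k^{2} - 1\right)) = - (10 - 5 \left(-1 + k^{2}\right)) = - (10 - \left(-5 + 5 k^{2}\right)) = - (15 - 5 k^{2}) = -15 + 5 k^{2}$)
$49 \left(- \frac{28}{21}\right) l{\left(3,1 \right)} = 49 \left(- \frac{28}{21}\right) \left(-15 + 5 \cdot 3^{2}\right) = 49 \left(\left(-28\right) \frac{1}{21}\right) \left(-15 + 5 \cdot 9\right) = 49 \left(- \frac{4}{3}\right) \left(-15 + 45\right) = \left(- \frac{196}{3}\right) 30 = -1960$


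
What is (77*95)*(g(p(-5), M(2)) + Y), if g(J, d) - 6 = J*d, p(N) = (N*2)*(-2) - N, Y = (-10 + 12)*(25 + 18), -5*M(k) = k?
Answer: 599830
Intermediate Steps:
M(k) = -k/5
Y = 86 (Y = 2*43 = 86)
p(N) = -5*N (p(N) = (2*N)*(-2) - N = -4*N - N = -5*N)
g(J, d) = 6 + J*d
(77*95)*(g(p(-5), M(2)) + Y) = (77*95)*((6 + (-5*(-5))*(-⅕*2)) + 86) = 7315*((6 + 25*(-⅖)) + 86) = 7315*((6 - 10) + 86) = 7315*(-4 + 86) = 7315*82 = 599830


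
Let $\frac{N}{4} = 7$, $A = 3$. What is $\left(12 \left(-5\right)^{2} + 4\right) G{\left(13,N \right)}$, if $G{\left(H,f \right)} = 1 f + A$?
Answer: $9424$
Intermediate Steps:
$N = 28$ ($N = 4 \cdot 7 = 28$)
$G{\left(H,f \right)} = 3 + f$ ($G{\left(H,f \right)} = 1 f + 3 = f + 3 = 3 + f$)
$\left(12 \left(-5\right)^{2} + 4\right) G{\left(13,N \right)} = \left(12 \left(-5\right)^{2} + 4\right) \left(3 + 28\right) = \left(12 \cdot 25 + 4\right) 31 = \left(300 + 4\right) 31 = 304 \cdot 31 = 9424$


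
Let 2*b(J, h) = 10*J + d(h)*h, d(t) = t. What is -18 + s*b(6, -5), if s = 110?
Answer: 4657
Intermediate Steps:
b(J, h) = h²/2 + 5*J (b(J, h) = (10*J + h*h)/2 = (10*J + h²)/2 = (h² + 10*J)/2 = h²/2 + 5*J)
-18 + s*b(6, -5) = -18 + 110*((½)*(-5)² + 5*6) = -18 + 110*((½)*25 + 30) = -18 + 110*(25/2 + 30) = -18 + 110*(85/2) = -18 + 4675 = 4657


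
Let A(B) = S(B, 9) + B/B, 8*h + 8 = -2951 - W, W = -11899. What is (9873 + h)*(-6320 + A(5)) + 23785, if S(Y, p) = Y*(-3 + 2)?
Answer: -69480137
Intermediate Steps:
h = 2235/2 (h = -1 + (-2951 - 1*(-11899))/8 = -1 + (-2951 + 11899)/8 = -1 + (⅛)*8948 = -1 + 2237/2 = 2235/2 ≈ 1117.5)
S(Y, p) = -Y (S(Y, p) = Y*(-1) = -Y)
A(B) = 1 - B (A(B) = -B + B/B = -B + 1 = 1 - B)
(9873 + h)*(-6320 + A(5)) + 23785 = (9873 + 2235/2)*(-6320 + (1 - 1*5)) + 23785 = 21981*(-6320 + (1 - 5))/2 + 23785 = 21981*(-6320 - 4)/2 + 23785 = (21981/2)*(-6324) + 23785 = -69503922 + 23785 = -69480137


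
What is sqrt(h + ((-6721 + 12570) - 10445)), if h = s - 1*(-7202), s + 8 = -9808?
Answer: I*sqrt(7210) ≈ 84.912*I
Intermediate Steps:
s = -9816 (s = -8 - 9808 = -9816)
h = -2614 (h = -9816 - 1*(-7202) = -9816 + 7202 = -2614)
sqrt(h + ((-6721 + 12570) - 10445)) = sqrt(-2614 + ((-6721 + 12570) - 10445)) = sqrt(-2614 + (5849 - 10445)) = sqrt(-2614 - 4596) = sqrt(-7210) = I*sqrt(7210)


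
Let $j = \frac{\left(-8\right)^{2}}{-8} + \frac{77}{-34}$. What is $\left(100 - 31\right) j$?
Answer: $- \frac{24081}{34} \approx -708.26$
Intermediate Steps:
$j = - \frac{349}{34}$ ($j = 64 \left(- \frac{1}{8}\right) + 77 \left(- \frac{1}{34}\right) = -8 - \frac{77}{34} = - \frac{349}{34} \approx -10.265$)
$\left(100 - 31\right) j = \left(100 - 31\right) \left(- \frac{349}{34}\right) = 69 \left(- \frac{349}{34}\right) = - \frac{24081}{34}$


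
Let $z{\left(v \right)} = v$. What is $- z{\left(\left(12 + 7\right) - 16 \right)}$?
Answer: $-3$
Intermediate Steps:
$- z{\left(\left(12 + 7\right) - 16 \right)} = - (\left(12 + 7\right) - 16) = - (19 - 16) = \left(-1\right) 3 = -3$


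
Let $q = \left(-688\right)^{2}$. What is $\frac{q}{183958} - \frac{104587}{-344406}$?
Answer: $\frac{91131064505}{31678119474} \approx 2.8768$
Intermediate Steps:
$q = 473344$
$\frac{q}{183958} - \frac{104587}{-344406} = \frac{473344}{183958} - \frac{104587}{-344406} = 473344 \cdot \frac{1}{183958} - - \frac{104587}{344406} = \frac{236672}{91979} + \frac{104587}{344406} = \frac{91131064505}{31678119474}$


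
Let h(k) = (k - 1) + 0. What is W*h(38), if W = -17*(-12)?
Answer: 7548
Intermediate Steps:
h(k) = -1 + k (h(k) = (-1 + k) + 0 = -1 + k)
W = 204
W*h(38) = 204*(-1 + 38) = 204*37 = 7548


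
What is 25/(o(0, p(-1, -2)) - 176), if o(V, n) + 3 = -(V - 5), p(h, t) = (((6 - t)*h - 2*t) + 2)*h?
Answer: -25/174 ≈ -0.14368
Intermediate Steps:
p(h, t) = h*(2 - 2*t + h*(6 - t)) (p(h, t) = ((h*(6 - t) - 2*t) + 2)*h = ((-2*t + h*(6 - t)) + 2)*h = (2 - 2*t + h*(6 - t))*h = h*(2 - 2*t + h*(6 - t)))
o(V, n) = 2 - V (o(V, n) = -3 - (V - 5) = -3 - (-5 + V) = -3 + (5 - V) = 2 - V)
25/(o(0, p(-1, -2)) - 176) = 25/((2 - 1*0) - 176) = 25/((2 + 0) - 176) = 25/(2 - 176) = 25/(-174) = -1/174*25 = -25/174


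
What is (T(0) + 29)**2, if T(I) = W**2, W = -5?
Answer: 2916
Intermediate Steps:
T(I) = 25 (T(I) = (-5)**2 = 25)
(T(0) + 29)**2 = (25 + 29)**2 = 54**2 = 2916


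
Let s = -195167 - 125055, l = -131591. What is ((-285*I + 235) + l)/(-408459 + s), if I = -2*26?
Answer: 116536/728681 ≈ 0.15993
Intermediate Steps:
I = -52
s = -320222
((-285*I + 235) + l)/(-408459 + s) = ((-285*(-52) + 235) - 131591)/(-408459 - 320222) = ((14820 + 235) - 131591)/(-728681) = (15055 - 131591)*(-1/728681) = -116536*(-1/728681) = 116536/728681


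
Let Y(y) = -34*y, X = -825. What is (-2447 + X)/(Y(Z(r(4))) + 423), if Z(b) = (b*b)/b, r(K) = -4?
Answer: -3272/559 ≈ -5.8533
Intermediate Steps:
Z(b) = b (Z(b) = b²/b = b)
(-2447 + X)/(Y(Z(r(4))) + 423) = (-2447 - 825)/(-34*(-4) + 423) = -3272/(136 + 423) = -3272/559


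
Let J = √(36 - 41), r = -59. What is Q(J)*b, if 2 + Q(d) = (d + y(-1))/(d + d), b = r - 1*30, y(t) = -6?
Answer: 267/2 - 267*I*√5/5 ≈ 133.5 - 119.41*I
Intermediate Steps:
J = I*√5 (J = √(-5) = I*√5 ≈ 2.2361*I)
b = -89 (b = -59 - 1*30 = -59 - 30 = -89)
Q(d) = -2 + (-6 + d)/(2*d) (Q(d) = -2 + (d - 6)/(d + d) = -2 + (-6 + d)/((2*d)) = -2 + (-6 + d)*(1/(2*d)) = -2 + (-6 + d)/(2*d))
Q(J)*b = (-3/2 - 3*(-I*√5/5))*(-89) = (-3/2 - (-3)*I*√5/5)*(-89) = (-3/2 + 3*I*√5/5)*(-89) = 267/2 - 267*I*√5/5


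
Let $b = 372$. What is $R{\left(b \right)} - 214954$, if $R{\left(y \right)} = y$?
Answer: $-214582$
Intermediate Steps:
$R{\left(b \right)} - 214954 = 372 - 214954 = -214582$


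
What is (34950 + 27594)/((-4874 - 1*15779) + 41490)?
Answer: 62544/20837 ≈ 3.0016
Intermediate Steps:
(34950 + 27594)/((-4874 - 1*15779) + 41490) = 62544/((-4874 - 15779) + 41490) = 62544/(-20653 + 41490) = 62544/20837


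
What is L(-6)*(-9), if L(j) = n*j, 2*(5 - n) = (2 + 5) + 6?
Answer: -81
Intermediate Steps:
n = -3/2 (n = 5 - ((2 + 5) + 6)/2 = 5 - (7 + 6)/2 = 5 - ½*13 = 5 - 13/2 = -3/2 ≈ -1.5000)
L(j) = -3*j/2
L(-6)*(-9) = -3/2*(-6)*(-9) = 9*(-9) = -81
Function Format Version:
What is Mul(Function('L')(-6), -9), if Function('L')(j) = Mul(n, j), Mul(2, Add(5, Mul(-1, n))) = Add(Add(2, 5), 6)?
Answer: -81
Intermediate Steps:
n = Rational(-3, 2) (n = Add(5, Mul(Rational(-1, 2), Add(Add(2, 5), 6))) = Add(5, Mul(Rational(-1, 2), Add(7, 6))) = Add(5, Mul(Rational(-1, 2), 13)) = Add(5, Rational(-13, 2)) = Rational(-3, 2) ≈ -1.5000)
Function('L')(j) = Mul(Rational(-3, 2), j)
Mul(Function('L')(-6), -9) = Mul(Mul(Rational(-3, 2), -6), -9) = Mul(9, -9) = -81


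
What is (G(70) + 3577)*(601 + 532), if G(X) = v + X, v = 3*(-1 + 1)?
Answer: 4132051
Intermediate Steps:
v = 0 (v = 3*0 = 0)
G(X) = X (G(X) = 0 + X = X)
(G(70) + 3577)*(601 + 532) = (70 + 3577)*(601 + 532) = 3647*1133 = 4132051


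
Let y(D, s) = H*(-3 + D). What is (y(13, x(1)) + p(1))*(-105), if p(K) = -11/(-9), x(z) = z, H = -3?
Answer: 9065/3 ≈ 3021.7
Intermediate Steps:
y(D, s) = 9 - 3*D (y(D, s) = -3*(-3 + D) = 9 - 3*D)
p(K) = 11/9 (p(K) = -11*(-⅑) = 11/9)
(y(13, x(1)) + p(1))*(-105) = ((9 - 3*13) + 11/9)*(-105) = ((9 - 39) + 11/9)*(-105) = (-30 + 11/9)*(-105) = -259/9*(-105) = 9065/3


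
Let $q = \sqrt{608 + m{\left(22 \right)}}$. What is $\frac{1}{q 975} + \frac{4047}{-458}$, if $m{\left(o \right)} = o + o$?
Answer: $- \frac{4047}{458} + \frac{\sqrt{163}}{317850} \approx -8.8362$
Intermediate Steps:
$m{\left(o \right)} = 2 o$
$q = 2 \sqrt{163}$ ($q = \sqrt{608 + 2 \cdot 22} = \sqrt{608 + 44} = \sqrt{652} = 2 \sqrt{163} \approx 25.534$)
$\frac{1}{q 975} + \frac{4047}{-458} = \frac{1}{2 \sqrt{163} \cdot 975} + \frac{4047}{-458} = \frac{\sqrt{163}}{326} \cdot \frac{1}{975} + 4047 \left(- \frac{1}{458}\right) = \frac{\sqrt{163}}{317850} - \frac{4047}{458} = - \frac{4047}{458} + \frac{\sqrt{163}}{317850}$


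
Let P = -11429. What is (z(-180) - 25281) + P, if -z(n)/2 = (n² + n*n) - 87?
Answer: -166136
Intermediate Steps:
z(n) = 174 - 4*n² (z(n) = -2*((n² + n*n) - 87) = -2*((n² + n²) - 87) = -2*(2*n² - 87) = -2*(-87 + 2*n²) = 174 - 4*n²)
(z(-180) - 25281) + P = ((174 - 4*(-180)²) - 25281) - 11429 = ((174 - 4*32400) - 25281) - 11429 = ((174 - 129600) - 25281) - 11429 = (-129426 - 25281) - 11429 = -154707 - 11429 = -166136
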